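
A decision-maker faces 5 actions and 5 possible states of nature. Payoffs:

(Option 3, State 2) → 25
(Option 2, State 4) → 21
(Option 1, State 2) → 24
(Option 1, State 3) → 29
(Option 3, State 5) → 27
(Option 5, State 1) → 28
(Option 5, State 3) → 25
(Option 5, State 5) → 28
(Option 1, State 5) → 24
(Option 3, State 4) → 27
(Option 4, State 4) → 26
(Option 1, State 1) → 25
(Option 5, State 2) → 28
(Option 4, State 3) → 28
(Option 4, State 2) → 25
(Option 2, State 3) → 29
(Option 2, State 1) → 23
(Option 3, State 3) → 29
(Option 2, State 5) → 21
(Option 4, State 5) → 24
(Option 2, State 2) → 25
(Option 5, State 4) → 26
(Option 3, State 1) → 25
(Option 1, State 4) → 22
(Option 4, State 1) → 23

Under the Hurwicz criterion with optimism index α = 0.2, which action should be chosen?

Option 1: 0.2·29 + 0.8·22 = 23.4
Option 2: 0.2·29 + 0.8·21 = 22.6
Option 3: 0.2·29 + 0.8·25 = 25.8
Option 4: 0.2·28 + 0.8·23 = 24
Option 5: 0.2·28 + 0.8·25 = 25.6
Highest Hurwicz score = 25.8 → Option 3.

Option 3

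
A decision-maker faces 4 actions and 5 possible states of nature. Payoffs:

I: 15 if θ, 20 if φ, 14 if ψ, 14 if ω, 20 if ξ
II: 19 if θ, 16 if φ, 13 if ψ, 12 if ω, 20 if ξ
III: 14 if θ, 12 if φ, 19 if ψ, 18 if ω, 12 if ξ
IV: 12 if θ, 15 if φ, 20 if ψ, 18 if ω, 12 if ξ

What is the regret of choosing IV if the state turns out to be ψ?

0

Best payoff under ψ is 20.
Regret = 20 − 20 = 0.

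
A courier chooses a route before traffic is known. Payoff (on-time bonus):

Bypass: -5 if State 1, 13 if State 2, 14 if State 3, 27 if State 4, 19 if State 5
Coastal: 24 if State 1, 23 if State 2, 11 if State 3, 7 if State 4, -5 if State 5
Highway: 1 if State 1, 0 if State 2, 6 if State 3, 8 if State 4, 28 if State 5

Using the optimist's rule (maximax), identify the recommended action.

Row maxima: Bypass=27, Coastal=24, Highway=28
Best best-case = 28 → Highway.

Highway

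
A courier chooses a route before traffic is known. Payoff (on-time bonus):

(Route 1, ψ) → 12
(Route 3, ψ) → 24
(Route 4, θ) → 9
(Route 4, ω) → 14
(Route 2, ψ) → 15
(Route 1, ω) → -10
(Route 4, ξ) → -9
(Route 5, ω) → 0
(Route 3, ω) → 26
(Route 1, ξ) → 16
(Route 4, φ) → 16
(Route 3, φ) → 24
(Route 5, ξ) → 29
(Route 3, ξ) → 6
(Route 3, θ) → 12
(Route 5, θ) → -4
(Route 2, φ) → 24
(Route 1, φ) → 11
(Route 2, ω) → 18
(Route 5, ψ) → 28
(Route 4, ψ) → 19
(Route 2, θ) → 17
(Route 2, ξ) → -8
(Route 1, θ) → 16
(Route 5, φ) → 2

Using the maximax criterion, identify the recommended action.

Route 5

Row maxima: Route 1=16, Route 2=24, Route 3=26, Route 4=19, Route 5=29
Best best-case = 29 → Route 5.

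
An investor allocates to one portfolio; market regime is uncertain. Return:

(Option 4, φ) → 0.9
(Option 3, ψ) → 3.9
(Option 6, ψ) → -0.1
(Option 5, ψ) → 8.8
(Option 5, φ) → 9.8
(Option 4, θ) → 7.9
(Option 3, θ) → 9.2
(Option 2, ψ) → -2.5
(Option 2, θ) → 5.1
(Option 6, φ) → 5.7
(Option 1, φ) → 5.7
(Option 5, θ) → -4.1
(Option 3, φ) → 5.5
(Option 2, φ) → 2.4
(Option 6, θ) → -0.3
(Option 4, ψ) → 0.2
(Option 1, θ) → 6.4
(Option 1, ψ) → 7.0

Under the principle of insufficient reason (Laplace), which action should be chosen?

Row averages: Option 1=191/30, Option 2=5/3, Option 3=6.2, Option 4=3, Option 5=29/6, Option 6=53/30
Highest average = 191/30 → Option 1.

Option 1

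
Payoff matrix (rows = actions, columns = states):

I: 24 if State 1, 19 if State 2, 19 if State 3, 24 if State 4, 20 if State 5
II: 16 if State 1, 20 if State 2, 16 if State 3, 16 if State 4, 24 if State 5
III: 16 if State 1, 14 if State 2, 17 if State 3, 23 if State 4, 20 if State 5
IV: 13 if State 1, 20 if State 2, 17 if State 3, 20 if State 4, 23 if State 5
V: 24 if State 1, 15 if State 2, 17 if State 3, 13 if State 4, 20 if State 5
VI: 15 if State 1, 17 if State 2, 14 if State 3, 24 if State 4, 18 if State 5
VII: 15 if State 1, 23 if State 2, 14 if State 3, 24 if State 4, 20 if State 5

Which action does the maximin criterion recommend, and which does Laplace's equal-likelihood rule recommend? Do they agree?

Row minima: I=19, II=16, III=14, IV=13, V=13, VI=14, VII=14
Best worst-case = 19 → I.
Row averages: I=21.2, II=18.4, III=18, IV=18.6, V=17.8, VI=17.6, VII=19.2
Highest average = 21.2 → I.

maximin → I; laplace → I (agree)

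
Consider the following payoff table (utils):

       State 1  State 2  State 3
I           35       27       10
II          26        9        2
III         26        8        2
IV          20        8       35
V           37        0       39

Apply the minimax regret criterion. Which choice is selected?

IV

Column bests: State 1=37, State 2=27, State 3=39.
I regrets: 2, 0, 29 → max 29
II regrets: 11, 18, 37 → max 37
III regrets: 11, 19, 37 → max 37
IV regrets: 17, 19, 4 → max 19
V regrets: 0, 27, 0 → max 27
Smallest max regret = 19 → IV.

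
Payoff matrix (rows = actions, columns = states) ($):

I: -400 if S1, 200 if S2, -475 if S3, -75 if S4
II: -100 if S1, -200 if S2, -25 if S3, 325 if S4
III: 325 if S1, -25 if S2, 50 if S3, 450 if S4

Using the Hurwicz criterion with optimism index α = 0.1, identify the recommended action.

III

I: 0.1·200 + 0.9·(-475) = -407.5
II: 0.1·325 + 0.9·(-200) = -147.5
III: 0.1·450 + 0.9·(-25) = 22.5
Highest Hurwicz score = 22.5 → III.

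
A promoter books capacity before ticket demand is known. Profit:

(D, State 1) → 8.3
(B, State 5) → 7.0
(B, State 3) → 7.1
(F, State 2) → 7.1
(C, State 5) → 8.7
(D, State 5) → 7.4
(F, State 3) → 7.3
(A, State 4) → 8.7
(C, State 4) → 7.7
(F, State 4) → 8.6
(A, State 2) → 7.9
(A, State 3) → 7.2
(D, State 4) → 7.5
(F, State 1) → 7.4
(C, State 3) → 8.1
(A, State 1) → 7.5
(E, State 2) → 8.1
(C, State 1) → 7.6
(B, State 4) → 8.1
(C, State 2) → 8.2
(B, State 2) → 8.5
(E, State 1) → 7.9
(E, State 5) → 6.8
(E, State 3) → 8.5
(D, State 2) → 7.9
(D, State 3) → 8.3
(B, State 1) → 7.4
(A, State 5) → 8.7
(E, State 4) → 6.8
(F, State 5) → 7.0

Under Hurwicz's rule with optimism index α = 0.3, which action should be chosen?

A: 0.3·8.7 + 0.7·7.2 = 7.65
B: 0.3·8.5 + 0.7·7.0 = 7.45
C: 0.3·8.7 + 0.7·7.6 = 7.93
D: 0.3·8.3 + 0.7·7.4 = 7.67
E: 0.3·8.5 + 0.7·6.8 = 7.31
F: 0.3·8.6 + 0.7·7.0 = 7.48
Highest Hurwicz score = 7.93 → C.

C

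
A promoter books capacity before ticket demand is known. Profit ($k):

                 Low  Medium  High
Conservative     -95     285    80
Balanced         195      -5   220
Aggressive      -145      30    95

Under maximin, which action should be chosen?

Balanced

Row minima: Conservative=-95, Balanced=-5, Aggressive=-145
Best worst-case = -5 → Balanced.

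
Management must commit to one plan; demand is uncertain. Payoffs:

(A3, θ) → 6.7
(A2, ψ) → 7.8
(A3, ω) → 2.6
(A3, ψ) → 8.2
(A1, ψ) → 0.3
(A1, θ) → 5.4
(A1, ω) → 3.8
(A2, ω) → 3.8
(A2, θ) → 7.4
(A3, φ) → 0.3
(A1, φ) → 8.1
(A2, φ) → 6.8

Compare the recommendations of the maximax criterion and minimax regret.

Row maxima: A1=8.1, A2=7.8, A3=8.2
Best best-case = 8.2 → A3.
Column bests: θ=7.4, φ=8.1, ψ=8.2, ω=3.8.
A1 regrets: 2.0, 0.0, 7.9, 0.0 → max 7.9
A2 regrets: 0.0, 1.3, 0.4, 0.0 → max 1.3
A3 regrets: 0.7, 7.8, 0.0, 1.2 → max 7.8
Smallest max regret = 1.3 → A2.

maximax → A3; minimax regret → A2 (disagree)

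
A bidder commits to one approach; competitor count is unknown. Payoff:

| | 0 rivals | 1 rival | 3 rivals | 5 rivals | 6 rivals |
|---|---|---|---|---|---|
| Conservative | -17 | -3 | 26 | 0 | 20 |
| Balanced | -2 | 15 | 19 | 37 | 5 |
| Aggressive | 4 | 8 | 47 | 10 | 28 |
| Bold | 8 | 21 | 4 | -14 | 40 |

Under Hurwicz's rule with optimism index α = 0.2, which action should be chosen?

Conservative: 0.2·26 + 0.8·(-17) = -8.4
Balanced: 0.2·37 + 0.8·(-2) = 5.8
Aggressive: 0.2·47 + 0.8·4 = 12.6
Bold: 0.2·40 + 0.8·(-14) = -3.2
Highest Hurwicz score = 12.6 → Aggressive.

Aggressive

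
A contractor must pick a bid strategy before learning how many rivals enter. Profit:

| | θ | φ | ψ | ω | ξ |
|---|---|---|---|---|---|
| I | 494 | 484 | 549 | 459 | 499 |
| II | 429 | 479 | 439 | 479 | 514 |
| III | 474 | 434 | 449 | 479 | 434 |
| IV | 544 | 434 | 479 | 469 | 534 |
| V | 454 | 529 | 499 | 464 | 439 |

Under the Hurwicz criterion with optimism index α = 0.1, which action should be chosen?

I: 0.1·549 + 0.9·459 = 468
II: 0.1·514 + 0.9·429 = 437.5
III: 0.1·479 + 0.9·434 = 438.5
IV: 0.1·544 + 0.9·434 = 445
V: 0.1·529 + 0.9·439 = 448
Highest Hurwicz score = 468 → I.

I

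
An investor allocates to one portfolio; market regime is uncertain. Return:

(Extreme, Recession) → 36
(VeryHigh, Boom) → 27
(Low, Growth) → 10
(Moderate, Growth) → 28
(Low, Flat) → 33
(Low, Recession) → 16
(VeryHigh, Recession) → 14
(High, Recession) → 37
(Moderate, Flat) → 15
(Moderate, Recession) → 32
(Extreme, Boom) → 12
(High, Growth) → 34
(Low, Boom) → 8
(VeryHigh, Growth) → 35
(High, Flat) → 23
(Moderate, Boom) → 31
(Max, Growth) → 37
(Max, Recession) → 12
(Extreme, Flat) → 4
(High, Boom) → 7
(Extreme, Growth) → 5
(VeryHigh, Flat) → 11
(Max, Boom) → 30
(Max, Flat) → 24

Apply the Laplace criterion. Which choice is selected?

Row averages: Low=16.75, Moderate=26.5, High=25.25, VeryHigh=21.75, Extreme=14.25, Max=25.75
Highest average = 26.5 → Moderate.

Moderate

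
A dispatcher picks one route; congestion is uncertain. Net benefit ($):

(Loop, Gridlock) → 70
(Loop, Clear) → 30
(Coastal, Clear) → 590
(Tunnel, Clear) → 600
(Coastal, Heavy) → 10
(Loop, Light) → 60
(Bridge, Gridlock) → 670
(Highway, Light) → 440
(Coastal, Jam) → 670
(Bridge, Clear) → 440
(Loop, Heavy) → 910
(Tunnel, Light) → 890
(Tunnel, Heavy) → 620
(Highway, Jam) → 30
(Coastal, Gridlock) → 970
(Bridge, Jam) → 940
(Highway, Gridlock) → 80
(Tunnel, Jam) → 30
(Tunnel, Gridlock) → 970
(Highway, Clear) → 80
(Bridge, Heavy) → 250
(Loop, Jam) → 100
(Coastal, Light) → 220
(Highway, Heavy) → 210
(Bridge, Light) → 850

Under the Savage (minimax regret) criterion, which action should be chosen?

Column bests: Clear=600, Light=890, Heavy=910, Jam=940, Gridlock=970.
Tunnel regrets: 0, 0, 290, 910, 0 → max 910
Highway regrets: 520, 450, 700, 910, 890 → max 910
Bridge regrets: 160, 40, 660, 0, 300 → max 660
Loop regrets: 570, 830, 0, 840, 900 → max 900
Coastal regrets: 10, 670, 900, 270, 0 → max 900
Smallest max regret = 660 → Bridge.

Bridge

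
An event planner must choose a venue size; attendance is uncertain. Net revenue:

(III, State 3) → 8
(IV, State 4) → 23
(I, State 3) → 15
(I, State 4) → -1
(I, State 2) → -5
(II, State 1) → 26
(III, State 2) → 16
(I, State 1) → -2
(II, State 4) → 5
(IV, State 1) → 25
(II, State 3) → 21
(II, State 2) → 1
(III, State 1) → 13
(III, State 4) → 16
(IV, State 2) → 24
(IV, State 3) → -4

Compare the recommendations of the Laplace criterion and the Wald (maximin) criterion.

Row averages: I=1.75, II=13.25, III=13.25, IV=17
Highest average = 17 → IV.
Row minima: I=-5, II=1, III=8, IV=-4
Best worst-case = 8 → III.

laplace → IV; maximin → III (disagree)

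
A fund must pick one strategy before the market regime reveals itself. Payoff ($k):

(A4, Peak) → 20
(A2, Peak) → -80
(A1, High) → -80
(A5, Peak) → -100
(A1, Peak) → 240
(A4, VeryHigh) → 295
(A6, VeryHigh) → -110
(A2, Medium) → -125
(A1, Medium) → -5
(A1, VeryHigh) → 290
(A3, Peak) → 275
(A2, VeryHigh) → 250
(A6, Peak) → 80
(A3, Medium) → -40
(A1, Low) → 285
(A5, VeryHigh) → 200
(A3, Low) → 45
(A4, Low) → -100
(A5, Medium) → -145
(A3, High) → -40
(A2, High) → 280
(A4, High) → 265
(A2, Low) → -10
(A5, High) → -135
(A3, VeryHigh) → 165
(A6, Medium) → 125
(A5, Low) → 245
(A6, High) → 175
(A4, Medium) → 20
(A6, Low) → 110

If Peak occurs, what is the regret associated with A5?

375

Best payoff under Peak is 275.
Regret = 275 − (-100) = 375.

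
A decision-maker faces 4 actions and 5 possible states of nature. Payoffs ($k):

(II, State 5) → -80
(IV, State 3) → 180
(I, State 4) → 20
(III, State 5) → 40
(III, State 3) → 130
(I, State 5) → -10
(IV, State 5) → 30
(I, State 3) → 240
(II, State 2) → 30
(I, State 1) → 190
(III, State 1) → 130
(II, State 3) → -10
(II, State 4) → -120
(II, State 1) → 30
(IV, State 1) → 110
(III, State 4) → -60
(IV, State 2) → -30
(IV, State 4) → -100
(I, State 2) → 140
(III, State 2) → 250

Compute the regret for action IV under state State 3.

Best payoff under State 3 is 240.
Regret = 240 − 180 = 60.

60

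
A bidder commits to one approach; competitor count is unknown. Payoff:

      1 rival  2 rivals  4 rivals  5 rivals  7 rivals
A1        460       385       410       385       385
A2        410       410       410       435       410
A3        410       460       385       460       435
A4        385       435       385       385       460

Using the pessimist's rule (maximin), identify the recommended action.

Row minima: A1=385, A2=410, A3=385, A4=385
Best worst-case = 410 → A2.

A2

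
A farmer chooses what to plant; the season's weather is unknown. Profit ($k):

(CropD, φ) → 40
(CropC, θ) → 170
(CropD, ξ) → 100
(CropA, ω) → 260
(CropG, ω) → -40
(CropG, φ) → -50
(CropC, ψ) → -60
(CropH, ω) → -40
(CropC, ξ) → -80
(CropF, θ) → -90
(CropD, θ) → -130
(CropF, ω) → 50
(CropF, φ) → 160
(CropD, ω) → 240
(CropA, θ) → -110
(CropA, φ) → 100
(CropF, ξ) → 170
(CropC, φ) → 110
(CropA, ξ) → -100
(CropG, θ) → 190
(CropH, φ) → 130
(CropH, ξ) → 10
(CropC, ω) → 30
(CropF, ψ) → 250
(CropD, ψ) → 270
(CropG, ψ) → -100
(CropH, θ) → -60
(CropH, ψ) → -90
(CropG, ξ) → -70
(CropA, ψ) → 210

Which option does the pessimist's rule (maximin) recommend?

Row minima: CropH=-90, CropG=-100, CropA=-110, CropD=-130, CropC=-80, CropF=-90
Best worst-case = -80 → CropC.

CropC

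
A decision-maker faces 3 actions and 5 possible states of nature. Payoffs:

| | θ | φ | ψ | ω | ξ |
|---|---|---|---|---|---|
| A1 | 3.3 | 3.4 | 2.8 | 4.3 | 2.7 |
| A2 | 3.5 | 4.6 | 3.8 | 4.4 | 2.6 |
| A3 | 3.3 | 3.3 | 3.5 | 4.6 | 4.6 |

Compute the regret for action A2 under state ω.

0.2

Best payoff under ω is 4.6.
Regret = 4.6 − 4.4 = 0.2.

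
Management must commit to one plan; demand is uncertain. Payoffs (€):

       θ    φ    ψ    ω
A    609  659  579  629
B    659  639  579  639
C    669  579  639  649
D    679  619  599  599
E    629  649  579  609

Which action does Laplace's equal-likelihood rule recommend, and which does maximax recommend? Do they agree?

laplace → C; maximax → D (disagree)

Row averages: A=619, B=629, C=634, D=624, E=616.5
Highest average = 634 → C.
Row maxima: A=659, B=659, C=669, D=679, E=649
Best best-case = 679 → D.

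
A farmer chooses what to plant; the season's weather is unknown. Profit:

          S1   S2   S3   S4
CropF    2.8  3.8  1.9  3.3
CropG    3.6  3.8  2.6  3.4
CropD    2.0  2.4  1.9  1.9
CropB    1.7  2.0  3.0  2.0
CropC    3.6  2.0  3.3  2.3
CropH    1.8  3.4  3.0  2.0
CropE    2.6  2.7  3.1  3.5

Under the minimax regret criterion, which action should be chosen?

Column bests: S1=3.6, S2=3.8, S3=3.3, S4=3.5.
CropF regrets: 0.8, 0.0, 1.4, 0.2 → max 1.4
CropG regrets: 0.0, 0.0, 0.7, 0.1 → max 0.7
CropD regrets: 1.6, 1.4, 1.4, 1.6 → max 1.6
CropB regrets: 1.9, 1.8, 0.3, 1.5 → max 1.9
CropC regrets: 0.0, 1.8, 0.0, 1.2 → max 1.8
CropH regrets: 1.8, 0.4, 0.3, 1.5 → max 1.8
CropE regrets: 1.0, 1.1, 0.2, 0.0 → max 1.1
Smallest max regret = 0.7 → CropG.

CropG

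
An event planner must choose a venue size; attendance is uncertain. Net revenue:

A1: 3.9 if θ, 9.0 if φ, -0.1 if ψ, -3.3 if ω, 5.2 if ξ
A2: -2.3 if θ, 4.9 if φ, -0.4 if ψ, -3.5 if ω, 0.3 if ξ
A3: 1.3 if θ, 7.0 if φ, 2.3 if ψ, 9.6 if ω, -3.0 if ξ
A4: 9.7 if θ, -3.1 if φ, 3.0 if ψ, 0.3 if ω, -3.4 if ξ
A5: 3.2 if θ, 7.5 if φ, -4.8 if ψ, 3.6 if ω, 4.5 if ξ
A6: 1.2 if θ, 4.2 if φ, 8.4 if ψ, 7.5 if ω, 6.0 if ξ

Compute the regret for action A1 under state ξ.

Best payoff under ξ is 6.0.
Regret = 6.0 − 5.2 = 0.8.

0.8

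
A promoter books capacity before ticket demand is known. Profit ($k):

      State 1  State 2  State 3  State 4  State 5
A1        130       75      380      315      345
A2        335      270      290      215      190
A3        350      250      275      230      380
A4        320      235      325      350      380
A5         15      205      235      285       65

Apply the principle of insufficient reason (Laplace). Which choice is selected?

Row averages: A1=249, A2=260, A3=297, A4=322, A5=161
Highest average = 322 → A4.

A4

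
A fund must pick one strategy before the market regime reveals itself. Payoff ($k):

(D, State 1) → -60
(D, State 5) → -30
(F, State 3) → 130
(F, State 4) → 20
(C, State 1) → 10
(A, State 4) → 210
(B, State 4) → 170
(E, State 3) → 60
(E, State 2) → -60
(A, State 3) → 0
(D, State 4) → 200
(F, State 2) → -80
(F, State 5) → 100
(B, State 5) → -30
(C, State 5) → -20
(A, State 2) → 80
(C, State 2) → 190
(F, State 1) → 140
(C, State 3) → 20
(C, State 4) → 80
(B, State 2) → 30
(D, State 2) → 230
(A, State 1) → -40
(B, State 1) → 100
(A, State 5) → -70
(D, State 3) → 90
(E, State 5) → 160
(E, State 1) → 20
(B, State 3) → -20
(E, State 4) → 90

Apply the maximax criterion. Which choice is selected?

Row maxima: A=210, B=170, C=190, D=230, E=160, F=140
Best best-case = 230 → D.

D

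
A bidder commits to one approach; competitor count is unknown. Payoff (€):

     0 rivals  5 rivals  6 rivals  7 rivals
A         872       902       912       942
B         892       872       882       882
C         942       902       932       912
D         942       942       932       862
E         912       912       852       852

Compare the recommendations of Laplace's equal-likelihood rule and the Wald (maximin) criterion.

Row averages: A=907, B=882, C=922, D=919.5, E=882
Highest average = 922 → C.
Row minima: A=872, B=872, C=902, D=862, E=852
Best worst-case = 902 → C.

laplace → C; maximin → C (agree)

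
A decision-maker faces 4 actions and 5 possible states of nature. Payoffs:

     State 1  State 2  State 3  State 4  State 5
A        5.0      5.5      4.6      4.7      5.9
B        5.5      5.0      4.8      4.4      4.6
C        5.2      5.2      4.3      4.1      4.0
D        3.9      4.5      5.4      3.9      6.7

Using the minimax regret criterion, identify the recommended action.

A

Column bests: State 1=5.5, State 2=5.5, State 3=5.4, State 4=4.7, State 5=6.7.
A regrets: 0.5, 0.0, 0.8, 0.0, 0.8 → max 0.8
B regrets: 0.0, 0.5, 0.6, 0.3, 2.1 → max 2.1
C regrets: 0.3, 0.3, 1.1, 0.6, 2.7 → max 2.7
D regrets: 1.6, 1.0, 0.0, 0.8, 0.0 → max 1.6
Smallest max regret = 0.8 → A.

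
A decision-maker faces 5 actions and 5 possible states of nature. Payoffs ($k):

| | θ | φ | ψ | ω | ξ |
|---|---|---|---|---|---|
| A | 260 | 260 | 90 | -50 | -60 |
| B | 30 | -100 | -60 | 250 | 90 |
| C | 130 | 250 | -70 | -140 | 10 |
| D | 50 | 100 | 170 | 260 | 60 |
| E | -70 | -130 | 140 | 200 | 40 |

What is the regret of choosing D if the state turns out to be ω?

Best payoff under ω is 260.
Regret = 260 − 260 = 0.

0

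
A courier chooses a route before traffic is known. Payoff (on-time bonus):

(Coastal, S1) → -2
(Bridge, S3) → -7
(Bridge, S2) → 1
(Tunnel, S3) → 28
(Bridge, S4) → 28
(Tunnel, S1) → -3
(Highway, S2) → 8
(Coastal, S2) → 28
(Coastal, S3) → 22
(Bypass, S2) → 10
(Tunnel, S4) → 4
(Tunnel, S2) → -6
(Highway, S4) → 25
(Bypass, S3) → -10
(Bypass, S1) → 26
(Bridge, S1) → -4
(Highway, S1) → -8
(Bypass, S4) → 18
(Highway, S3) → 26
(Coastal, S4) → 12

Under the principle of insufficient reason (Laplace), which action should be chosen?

Coastal

Row averages: Tunnel=5.75, Coastal=15, Bypass=11, Highway=12.75, Bridge=4.5
Highest average = 15 → Coastal.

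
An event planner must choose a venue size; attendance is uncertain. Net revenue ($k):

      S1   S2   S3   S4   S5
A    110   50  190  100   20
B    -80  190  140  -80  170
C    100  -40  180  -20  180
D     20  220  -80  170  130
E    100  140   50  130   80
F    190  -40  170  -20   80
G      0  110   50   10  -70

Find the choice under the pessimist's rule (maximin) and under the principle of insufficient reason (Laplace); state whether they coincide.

Row minima: A=20, B=-80, C=-40, D=-80, E=50, F=-40, G=-70
Best worst-case = 50 → E.
Row averages: A=94, B=68, C=80, D=92, E=100, F=76, G=20
Highest average = 100 → E.

maximin → E; laplace → E (agree)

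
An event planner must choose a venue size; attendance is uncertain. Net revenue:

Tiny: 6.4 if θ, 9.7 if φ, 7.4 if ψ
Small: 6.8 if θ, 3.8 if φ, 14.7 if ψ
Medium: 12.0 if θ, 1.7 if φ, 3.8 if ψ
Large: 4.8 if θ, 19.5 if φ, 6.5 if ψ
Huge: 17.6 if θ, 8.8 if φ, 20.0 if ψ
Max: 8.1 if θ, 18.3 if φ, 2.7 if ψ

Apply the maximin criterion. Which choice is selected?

Row minima: Tiny=6.4, Small=3.8, Medium=1.7, Large=4.8, Huge=8.8, Max=2.7
Best worst-case = 8.8 → Huge.

Huge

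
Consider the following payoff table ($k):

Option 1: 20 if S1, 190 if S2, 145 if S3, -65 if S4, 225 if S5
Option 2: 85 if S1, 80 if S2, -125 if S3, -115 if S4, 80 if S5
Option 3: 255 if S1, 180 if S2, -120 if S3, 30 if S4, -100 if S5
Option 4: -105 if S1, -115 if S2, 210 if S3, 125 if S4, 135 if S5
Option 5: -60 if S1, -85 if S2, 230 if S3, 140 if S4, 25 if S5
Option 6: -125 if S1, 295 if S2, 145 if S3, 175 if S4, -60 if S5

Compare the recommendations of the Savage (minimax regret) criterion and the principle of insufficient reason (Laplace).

Column bests: S1=255, S2=295, S3=230, S4=175, S5=225.
Option 1 regrets: 235, 105, 85, 240, 0 → max 240
Option 2 regrets: 170, 215, 355, 290, 145 → max 355
Option 3 regrets: 0, 115, 350, 145, 325 → max 350
Option 4 regrets: 360, 410, 20, 50, 90 → max 410
Option 5 regrets: 315, 380, 0, 35, 200 → max 380
Option 6 regrets: 380, 0, 85, 0, 285 → max 380
Smallest max regret = 240 → Option 1.
Row averages: Option 1=103, Option 2=1, Option 3=49, Option 4=50, Option 5=50, Option 6=86
Highest average = 103 → Option 1.

minimax regret → Option 1; laplace → Option 1 (agree)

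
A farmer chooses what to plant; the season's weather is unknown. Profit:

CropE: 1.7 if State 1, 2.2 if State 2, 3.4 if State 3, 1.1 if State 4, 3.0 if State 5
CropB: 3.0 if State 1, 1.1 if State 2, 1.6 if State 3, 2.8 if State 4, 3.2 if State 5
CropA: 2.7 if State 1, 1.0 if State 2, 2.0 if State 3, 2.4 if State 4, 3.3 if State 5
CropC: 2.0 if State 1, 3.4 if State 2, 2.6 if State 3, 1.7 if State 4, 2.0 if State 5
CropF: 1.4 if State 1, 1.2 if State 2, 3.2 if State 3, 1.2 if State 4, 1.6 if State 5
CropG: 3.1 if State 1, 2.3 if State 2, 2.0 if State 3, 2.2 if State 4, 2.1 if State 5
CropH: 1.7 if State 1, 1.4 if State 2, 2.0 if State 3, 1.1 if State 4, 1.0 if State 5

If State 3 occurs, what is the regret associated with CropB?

1.8

Best payoff under State 3 is 3.4.
Regret = 3.4 − 1.6 = 1.8.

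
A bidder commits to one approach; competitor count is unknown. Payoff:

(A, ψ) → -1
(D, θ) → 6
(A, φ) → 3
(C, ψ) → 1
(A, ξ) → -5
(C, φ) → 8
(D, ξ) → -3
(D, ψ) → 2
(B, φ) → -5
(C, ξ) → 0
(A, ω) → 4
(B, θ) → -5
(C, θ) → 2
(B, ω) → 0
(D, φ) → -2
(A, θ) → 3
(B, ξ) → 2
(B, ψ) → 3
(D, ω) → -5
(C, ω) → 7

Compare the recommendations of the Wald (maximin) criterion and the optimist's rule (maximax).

Row minima: A=-5, B=-5, C=0, D=-5
Best worst-case = 0 → C.
Row maxima: A=4, B=3, C=8, D=6
Best best-case = 8 → C.

maximin → C; maximax → C (agree)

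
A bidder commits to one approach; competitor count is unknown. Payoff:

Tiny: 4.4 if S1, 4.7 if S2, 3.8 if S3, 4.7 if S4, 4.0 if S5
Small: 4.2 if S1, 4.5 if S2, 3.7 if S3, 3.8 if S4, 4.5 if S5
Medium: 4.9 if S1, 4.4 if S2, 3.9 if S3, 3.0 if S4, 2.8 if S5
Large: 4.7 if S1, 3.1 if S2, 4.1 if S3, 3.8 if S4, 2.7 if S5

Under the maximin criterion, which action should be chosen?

Tiny

Row minima: Tiny=3.8, Small=3.7, Medium=2.8, Large=2.7
Best worst-case = 3.8 → Tiny.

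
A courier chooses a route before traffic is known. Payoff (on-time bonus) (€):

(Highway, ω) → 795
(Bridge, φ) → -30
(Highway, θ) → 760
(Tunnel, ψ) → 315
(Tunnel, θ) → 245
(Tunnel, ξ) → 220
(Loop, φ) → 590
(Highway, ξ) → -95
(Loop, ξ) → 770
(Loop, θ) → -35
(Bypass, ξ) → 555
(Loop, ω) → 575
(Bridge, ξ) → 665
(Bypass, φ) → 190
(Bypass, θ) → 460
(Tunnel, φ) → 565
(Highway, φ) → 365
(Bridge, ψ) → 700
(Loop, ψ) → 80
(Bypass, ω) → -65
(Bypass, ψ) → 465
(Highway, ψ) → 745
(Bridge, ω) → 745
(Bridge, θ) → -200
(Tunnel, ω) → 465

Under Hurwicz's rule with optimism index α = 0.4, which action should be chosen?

Bypass: 0.4·555 + 0.6·(-65) = 183
Highway: 0.4·795 + 0.6·(-95) = 261
Bridge: 0.4·745 + 0.6·(-200) = 178
Tunnel: 0.4·565 + 0.6·220 = 358
Loop: 0.4·770 + 0.6·(-35) = 287
Highest Hurwicz score = 358 → Tunnel.

Tunnel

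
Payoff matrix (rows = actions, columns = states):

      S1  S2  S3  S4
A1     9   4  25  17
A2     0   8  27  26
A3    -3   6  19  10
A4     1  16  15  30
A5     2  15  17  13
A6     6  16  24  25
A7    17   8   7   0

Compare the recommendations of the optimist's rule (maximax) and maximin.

Row maxima: A1=25, A2=27, A3=19, A4=30, A5=17, A6=25, A7=17
Best best-case = 30 → A4.
Row minima: A1=4, A2=0, A3=-3, A4=1, A5=2, A6=6, A7=0
Best worst-case = 6 → A6.

maximax → A4; maximin → A6 (disagree)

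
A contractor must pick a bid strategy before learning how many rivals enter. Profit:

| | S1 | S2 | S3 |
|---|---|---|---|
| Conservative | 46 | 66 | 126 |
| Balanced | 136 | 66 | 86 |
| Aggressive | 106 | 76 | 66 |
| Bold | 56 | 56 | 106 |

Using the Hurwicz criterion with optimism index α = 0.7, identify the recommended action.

Balanced

Conservative: 0.7·126 + 0.3·46 = 102
Balanced: 0.7·136 + 0.3·66 = 115
Aggressive: 0.7·106 + 0.3·66 = 94
Bold: 0.7·106 + 0.3·56 = 91
Highest Hurwicz score = 115 → Balanced.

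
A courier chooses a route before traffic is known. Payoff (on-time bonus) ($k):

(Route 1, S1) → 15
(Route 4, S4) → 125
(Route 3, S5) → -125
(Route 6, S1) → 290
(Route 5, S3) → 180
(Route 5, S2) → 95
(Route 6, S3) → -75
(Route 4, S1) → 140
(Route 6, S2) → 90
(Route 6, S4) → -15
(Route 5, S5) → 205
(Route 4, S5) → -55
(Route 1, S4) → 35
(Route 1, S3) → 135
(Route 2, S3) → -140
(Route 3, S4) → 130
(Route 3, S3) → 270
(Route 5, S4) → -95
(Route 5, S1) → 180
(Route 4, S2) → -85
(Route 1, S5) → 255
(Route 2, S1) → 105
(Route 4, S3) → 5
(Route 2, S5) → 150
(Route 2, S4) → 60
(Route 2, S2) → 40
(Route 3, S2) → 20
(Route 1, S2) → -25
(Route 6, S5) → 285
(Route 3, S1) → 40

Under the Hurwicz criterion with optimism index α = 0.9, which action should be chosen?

Route 1: 0.9·255 + 0.1·(-25) = 227
Route 2: 0.9·150 + 0.1·(-140) = 121
Route 3: 0.9·270 + 0.1·(-125) = 230.5
Route 4: 0.9·140 + 0.1·(-85) = 117.5
Route 5: 0.9·205 + 0.1·(-95) = 175
Route 6: 0.9·290 + 0.1·(-75) = 253.5
Highest Hurwicz score = 253.5 → Route 6.

Route 6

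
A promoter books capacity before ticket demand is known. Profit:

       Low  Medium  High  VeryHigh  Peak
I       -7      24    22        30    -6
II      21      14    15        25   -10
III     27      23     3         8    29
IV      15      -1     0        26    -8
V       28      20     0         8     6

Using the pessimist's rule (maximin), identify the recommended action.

Row minima: I=-7, II=-10, III=3, IV=-8, V=0
Best worst-case = 3 → III.

III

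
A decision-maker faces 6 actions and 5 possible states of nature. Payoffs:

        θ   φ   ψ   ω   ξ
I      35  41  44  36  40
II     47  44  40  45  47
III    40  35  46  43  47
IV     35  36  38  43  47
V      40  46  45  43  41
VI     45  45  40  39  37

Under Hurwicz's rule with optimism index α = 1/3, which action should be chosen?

I: 1/3·44 + 2/3·35 = 38
II: 1/3·47 + 2/3·40 = 127/3
III: 1/3·47 + 2/3·35 = 39
IV: 1/3·47 + 2/3·35 = 39
V: 1/3·46 + 2/3·40 = 42
VI: 1/3·45 + 2/3·37 = 119/3
Highest Hurwicz score = 127/3 → II.

II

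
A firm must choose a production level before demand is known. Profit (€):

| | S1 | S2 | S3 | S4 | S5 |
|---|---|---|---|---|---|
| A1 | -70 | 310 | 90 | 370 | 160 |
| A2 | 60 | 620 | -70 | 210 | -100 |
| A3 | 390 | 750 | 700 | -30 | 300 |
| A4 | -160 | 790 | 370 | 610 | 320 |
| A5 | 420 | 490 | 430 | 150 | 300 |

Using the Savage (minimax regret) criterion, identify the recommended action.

Column bests: S1=420, S2=790, S3=700, S4=610, S5=320.
A1 regrets: 490, 480, 610, 240, 160 → max 610
A2 regrets: 360, 170, 770, 400, 420 → max 770
A3 regrets: 30, 40, 0, 640, 20 → max 640
A4 regrets: 580, 0, 330, 0, 0 → max 580
A5 regrets: 0, 300, 270, 460, 20 → max 460
Smallest max regret = 460 → A5.

A5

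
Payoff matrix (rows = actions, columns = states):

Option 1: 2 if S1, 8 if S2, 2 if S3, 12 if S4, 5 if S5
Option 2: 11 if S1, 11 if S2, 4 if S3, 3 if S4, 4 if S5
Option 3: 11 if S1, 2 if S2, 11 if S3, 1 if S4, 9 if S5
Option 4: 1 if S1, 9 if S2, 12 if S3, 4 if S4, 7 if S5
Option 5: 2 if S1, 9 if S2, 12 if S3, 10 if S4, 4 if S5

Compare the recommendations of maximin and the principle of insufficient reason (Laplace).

Row minima: Option 1=2, Option 2=3, Option 3=1, Option 4=1, Option 5=2
Best worst-case = 3 → Option 2.
Row averages: Option 1=5.8, Option 2=6.6, Option 3=6.8, Option 4=6.6, Option 5=7.4
Highest average = 7.4 → Option 5.

maximin → Option 2; laplace → Option 5 (disagree)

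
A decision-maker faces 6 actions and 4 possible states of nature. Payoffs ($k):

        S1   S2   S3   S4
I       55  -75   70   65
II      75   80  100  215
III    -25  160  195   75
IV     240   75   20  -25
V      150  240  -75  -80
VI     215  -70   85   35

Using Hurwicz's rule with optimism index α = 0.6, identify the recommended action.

II

I: 0.6·70 + 0.4·(-75) = 12
II: 0.6·215 + 0.4·75 = 159
III: 0.6·195 + 0.4·(-25) = 107
IV: 0.6·240 + 0.4·(-25) = 134
V: 0.6·240 + 0.4·(-80) = 112
VI: 0.6·215 + 0.4·(-70) = 101
Highest Hurwicz score = 159 → II.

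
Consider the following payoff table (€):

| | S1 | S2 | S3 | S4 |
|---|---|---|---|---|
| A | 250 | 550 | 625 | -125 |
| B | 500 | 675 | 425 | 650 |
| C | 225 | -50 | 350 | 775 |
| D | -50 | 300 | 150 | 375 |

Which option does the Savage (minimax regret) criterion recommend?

Column bests: S1=500, S2=675, S3=625, S4=775.
A regrets: 250, 125, 0, 900 → max 900
B regrets: 0, 0, 200, 125 → max 200
C regrets: 275, 725, 275, 0 → max 725
D regrets: 550, 375, 475, 400 → max 550
Smallest max regret = 200 → B.

B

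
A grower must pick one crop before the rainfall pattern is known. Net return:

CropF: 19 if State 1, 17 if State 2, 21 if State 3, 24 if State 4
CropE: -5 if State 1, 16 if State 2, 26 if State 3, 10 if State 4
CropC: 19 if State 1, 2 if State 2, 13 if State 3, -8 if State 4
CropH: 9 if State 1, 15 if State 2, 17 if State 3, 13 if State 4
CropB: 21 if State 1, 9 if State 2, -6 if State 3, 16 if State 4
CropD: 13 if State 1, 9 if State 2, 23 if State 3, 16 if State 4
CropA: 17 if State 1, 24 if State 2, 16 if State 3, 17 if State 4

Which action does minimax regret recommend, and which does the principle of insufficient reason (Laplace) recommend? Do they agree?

minimax regret → CropF; laplace → CropF (agree)

Column bests: State 1=21, State 2=24, State 3=26, State 4=24.
CropF regrets: 2, 7, 5, 0 → max 7
CropE regrets: 26, 8, 0, 14 → max 26
CropC regrets: 2, 22, 13, 32 → max 32
CropH regrets: 12, 9, 9, 11 → max 12
CropB regrets: 0, 15, 32, 8 → max 32
CropD regrets: 8, 15, 3, 8 → max 15
CropA regrets: 4, 0, 10, 7 → max 10
Smallest max regret = 7 → CropF.
Row averages: CropF=20.25, CropE=11.75, CropC=6.5, CropH=13.5, CropB=10, CropD=15.25, CropA=18.5
Highest average = 20.25 → CropF.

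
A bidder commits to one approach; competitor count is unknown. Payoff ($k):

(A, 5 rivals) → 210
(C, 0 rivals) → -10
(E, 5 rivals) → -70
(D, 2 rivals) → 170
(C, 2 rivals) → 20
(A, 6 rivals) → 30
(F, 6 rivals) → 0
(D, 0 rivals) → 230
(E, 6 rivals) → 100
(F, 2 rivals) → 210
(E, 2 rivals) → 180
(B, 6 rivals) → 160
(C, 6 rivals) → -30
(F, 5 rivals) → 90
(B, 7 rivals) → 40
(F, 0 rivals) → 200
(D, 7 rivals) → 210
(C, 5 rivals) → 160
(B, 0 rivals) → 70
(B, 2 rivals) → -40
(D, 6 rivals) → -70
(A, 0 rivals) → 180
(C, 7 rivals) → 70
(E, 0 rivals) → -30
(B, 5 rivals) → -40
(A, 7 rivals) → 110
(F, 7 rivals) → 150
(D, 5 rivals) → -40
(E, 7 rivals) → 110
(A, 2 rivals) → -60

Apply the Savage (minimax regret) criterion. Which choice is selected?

Column bests: 0 rivals=230, 2 rivals=210, 5 rivals=210, 6 rivals=160, 7 rivals=210.
A regrets: 50, 270, 0, 130, 100 → max 270
B regrets: 160, 250, 250, 0, 170 → max 250
C regrets: 240, 190, 50, 190, 140 → max 240
D regrets: 0, 40, 250, 230, 0 → max 250
E regrets: 260, 30, 280, 60, 100 → max 280
F regrets: 30, 0, 120, 160, 60 → max 160
Smallest max regret = 160 → F.

F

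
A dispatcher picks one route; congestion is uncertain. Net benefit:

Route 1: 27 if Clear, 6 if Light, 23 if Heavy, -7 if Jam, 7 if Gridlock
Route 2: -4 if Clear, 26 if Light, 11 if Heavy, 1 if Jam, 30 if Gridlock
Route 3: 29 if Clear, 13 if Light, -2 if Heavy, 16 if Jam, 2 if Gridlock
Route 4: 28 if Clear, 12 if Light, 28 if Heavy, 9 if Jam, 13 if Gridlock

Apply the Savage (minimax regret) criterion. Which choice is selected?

Route 4

Column bests: Clear=29, Light=26, Heavy=28, Jam=16, Gridlock=30.
Route 1 regrets: 2, 20, 5, 23, 23 → max 23
Route 2 regrets: 33, 0, 17, 15, 0 → max 33
Route 3 regrets: 0, 13, 30, 0, 28 → max 30
Route 4 regrets: 1, 14, 0, 7, 17 → max 17
Smallest max regret = 17 → Route 4.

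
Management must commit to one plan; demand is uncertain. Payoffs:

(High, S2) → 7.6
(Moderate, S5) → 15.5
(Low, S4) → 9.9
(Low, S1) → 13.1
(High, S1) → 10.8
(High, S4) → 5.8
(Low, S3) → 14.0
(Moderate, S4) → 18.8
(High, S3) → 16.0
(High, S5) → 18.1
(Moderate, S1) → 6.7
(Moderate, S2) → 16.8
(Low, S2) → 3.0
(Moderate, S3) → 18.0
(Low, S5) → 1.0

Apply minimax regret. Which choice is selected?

Column bests: S1=13.1, S2=16.8, S3=18.0, S4=18.8, S5=18.1.
Low regrets: 0.0, 13.8, 4.0, 8.9, 17.1 → max 17.1
Moderate regrets: 6.4, 0.0, 0.0, 0.0, 2.6 → max 6.4
High regrets: 2.3, 9.2, 2.0, 13.0, 0.0 → max 13.0
Smallest max regret = 6.4 → Moderate.

Moderate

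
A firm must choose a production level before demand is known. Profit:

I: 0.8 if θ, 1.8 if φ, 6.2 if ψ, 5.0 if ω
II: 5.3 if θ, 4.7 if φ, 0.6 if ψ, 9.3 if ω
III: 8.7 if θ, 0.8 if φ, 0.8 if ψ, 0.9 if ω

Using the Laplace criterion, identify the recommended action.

II

Row averages: I=3.45, II=4.975, III=2.8
Highest average = 4.975 → II.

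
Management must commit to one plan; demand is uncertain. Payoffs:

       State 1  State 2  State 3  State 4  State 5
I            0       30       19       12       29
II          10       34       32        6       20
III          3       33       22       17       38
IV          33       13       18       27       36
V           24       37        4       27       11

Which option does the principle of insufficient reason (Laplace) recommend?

IV

Row averages: I=18, II=20.4, III=22.6, IV=25.4, V=20.6
Highest average = 25.4 → IV.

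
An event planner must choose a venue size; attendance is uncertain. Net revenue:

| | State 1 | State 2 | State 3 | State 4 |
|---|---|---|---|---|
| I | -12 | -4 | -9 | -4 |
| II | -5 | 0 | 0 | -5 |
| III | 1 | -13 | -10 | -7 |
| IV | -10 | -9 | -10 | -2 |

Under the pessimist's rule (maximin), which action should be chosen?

Row minima: I=-12, II=-5, III=-13, IV=-10
Best worst-case = -5 → II.

II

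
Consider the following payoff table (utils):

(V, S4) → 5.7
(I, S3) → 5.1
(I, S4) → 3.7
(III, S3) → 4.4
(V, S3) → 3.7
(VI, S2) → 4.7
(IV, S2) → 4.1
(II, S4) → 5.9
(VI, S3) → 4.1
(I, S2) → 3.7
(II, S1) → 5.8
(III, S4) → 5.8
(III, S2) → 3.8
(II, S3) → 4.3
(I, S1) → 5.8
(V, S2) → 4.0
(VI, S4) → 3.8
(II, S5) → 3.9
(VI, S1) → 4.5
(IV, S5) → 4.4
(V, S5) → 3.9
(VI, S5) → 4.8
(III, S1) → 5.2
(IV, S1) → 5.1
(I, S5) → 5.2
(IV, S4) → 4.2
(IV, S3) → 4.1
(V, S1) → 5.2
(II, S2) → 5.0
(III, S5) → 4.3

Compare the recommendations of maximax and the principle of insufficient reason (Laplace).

maximax → II; laplace → II (agree)

Row maxima: I=5.8, II=5.9, III=5.8, IV=5.1, V=5.7, VI=4.8
Best best-case = 5.9 → II.
Row averages: I=4.7, II=4.98, III=4.7, IV=4.38, V=4.5, VI=4.38
Highest average = 4.98 → II.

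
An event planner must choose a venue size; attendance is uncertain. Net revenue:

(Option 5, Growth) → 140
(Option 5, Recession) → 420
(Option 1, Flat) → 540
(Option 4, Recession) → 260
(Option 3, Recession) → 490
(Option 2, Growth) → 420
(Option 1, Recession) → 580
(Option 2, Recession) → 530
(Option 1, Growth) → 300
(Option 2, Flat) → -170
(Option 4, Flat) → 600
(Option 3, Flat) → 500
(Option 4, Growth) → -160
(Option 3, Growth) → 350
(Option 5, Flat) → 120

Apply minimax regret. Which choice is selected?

Option 3

Column bests: Recession=580, Flat=600, Growth=420.
Option 1 regrets: 0, 60, 120 → max 120
Option 2 regrets: 50, 770, 0 → max 770
Option 3 regrets: 90, 100, 70 → max 100
Option 4 regrets: 320, 0, 580 → max 580
Option 5 regrets: 160, 480, 280 → max 480
Smallest max regret = 100 → Option 3.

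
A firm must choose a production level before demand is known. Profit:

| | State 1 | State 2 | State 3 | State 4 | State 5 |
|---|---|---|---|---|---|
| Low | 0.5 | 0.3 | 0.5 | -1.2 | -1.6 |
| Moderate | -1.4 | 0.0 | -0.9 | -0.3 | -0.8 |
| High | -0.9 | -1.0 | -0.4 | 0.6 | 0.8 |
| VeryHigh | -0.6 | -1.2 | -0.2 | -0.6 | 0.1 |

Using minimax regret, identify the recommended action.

High

Column bests: State 1=0.5, State 2=0.3, State 3=0.5, State 4=0.6, State 5=0.8.
Low regrets: 0.0, 0.0, 0.0, 1.8, 2.4 → max 2.4
Moderate regrets: 1.9, 0.3, 1.4, 0.9, 1.6 → max 1.9
High regrets: 1.4, 1.3, 0.9, 0.0, 0.0 → max 1.4
VeryHigh regrets: 1.1, 1.5, 0.7, 1.2, 0.7 → max 1.5
Smallest max regret = 1.4 → High.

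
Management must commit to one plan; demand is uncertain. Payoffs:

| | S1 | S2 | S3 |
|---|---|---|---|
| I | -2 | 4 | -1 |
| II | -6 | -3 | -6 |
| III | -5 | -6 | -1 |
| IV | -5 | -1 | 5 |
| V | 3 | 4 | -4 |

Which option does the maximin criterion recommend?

I

Row minima: I=-2, II=-6, III=-6, IV=-5, V=-4
Best worst-case = -2 → I.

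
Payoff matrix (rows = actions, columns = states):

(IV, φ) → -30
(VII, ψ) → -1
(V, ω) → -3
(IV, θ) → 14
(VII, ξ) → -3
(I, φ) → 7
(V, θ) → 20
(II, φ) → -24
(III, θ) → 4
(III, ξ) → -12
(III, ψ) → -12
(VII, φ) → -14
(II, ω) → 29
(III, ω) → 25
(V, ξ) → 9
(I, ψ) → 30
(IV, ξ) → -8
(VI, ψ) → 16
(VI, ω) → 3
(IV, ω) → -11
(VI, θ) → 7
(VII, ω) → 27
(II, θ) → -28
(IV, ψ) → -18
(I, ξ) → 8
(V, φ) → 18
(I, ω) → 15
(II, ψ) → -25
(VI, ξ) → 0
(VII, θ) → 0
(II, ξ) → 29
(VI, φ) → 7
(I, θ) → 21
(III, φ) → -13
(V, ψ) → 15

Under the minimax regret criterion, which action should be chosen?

Column bests: θ=21, φ=18, ψ=30, ω=29, ξ=29.
I regrets: 0, 11, 0, 14, 21 → max 21
II regrets: 49, 42, 55, 0, 0 → max 55
III regrets: 17, 31, 42, 4, 41 → max 42
IV regrets: 7, 48, 48, 40, 37 → max 48
V regrets: 1, 0, 15, 32, 20 → max 32
VI regrets: 14, 11, 14, 26, 29 → max 29
VII regrets: 21, 32, 31, 2, 32 → max 32
Smallest max regret = 21 → I.

I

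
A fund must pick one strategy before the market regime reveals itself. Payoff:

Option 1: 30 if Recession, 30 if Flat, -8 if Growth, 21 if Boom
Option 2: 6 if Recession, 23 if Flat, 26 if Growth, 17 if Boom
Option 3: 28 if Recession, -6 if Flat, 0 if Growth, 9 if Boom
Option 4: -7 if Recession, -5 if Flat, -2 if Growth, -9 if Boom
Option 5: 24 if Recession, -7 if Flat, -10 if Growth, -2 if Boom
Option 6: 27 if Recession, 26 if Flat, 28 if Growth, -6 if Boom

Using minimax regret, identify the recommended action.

Column bests: Recession=30, Flat=30, Growth=28, Boom=21.
Option 1 regrets: 0, 0, 36, 0 → max 36
Option 2 regrets: 24, 7, 2, 4 → max 24
Option 3 regrets: 2, 36, 28, 12 → max 36
Option 4 regrets: 37, 35, 30, 30 → max 37
Option 5 regrets: 6, 37, 38, 23 → max 38
Option 6 regrets: 3, 4, 0, 27 → max 27
Smallest max regret = 24 → Option 2.

Option 2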